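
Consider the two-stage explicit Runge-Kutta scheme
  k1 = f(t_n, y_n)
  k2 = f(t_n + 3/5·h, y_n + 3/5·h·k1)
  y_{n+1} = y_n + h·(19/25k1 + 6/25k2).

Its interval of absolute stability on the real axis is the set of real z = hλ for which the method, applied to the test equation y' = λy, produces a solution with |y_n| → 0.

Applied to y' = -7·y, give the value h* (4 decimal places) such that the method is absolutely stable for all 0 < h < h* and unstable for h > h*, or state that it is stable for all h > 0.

On y'=λy, z=hλ:
  k1=λy_n ⇒ h·k1=z·y_n;  k2=λ(1+3/5z)y_n ⇒ h·k2=z(1+3/5z)y_n
  y_{n+1}/y_n = 1 + 19/25z + 6/25z(1+3/5z) = 1 + z + 18/125z²
  ⇒ R(z) = 1 + z + 18/125z².

Find x<0 with |R(x)|<1.
x=-1.33: |R|=0.0753
R=1: x+18/125x²=0 ⇒ x=−125/18=-6.9444; min R=1−1/(4·18/125)=-0.7361>−1
Confirm numerically:
  x=-6.785: |R|=0.84422 <1
  x=-6.685: |R|=0.75025 <1
  x=-4.970: |R|=0.41307 <1
  x=-3.507: |R|=0.73594 <1
  x=-7.499: |R|=1.59884 >1
  x=-7.201: |R|=1.26603 >1
  x=-7.138: |R|=1.19895 >1
So |R|<1 on (-6.9444, 0).

(-6.9444,0); λ=-7 ⇒ h* = (125/18)/7 = 0.9921.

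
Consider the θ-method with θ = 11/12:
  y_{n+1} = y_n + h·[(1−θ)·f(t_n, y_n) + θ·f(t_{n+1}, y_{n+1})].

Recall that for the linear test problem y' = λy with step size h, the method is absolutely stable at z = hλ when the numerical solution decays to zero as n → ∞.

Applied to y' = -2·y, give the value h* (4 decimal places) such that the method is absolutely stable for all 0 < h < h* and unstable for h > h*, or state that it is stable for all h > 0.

(−∞, 0) — no finite endpoint. Any h>0 works for λ=-2.

With y'=λy (z=hλ):
  y_{n+1} = y_n + z·[1/12·y_n + 11/12·y_{n+1}] ⇒ (1 − 11/12z)y_{n+1} = (1 + 1/12z)y_n
  R(z) = (1 + 1/12z)/(1 − 11/12z).

Boundary: |R(x)|=1, x<0.
x=-1.64: |R|=0.3449
x=-2: |R|=0.2941
x=-10: |R|=0.0164
x=-100: |R|=0.0791
θ=11/12≥1/2 ⇒ |1+1/12x|<|1−11/12x| ∀x<0 ⇒ stable on all of ℝ⁻.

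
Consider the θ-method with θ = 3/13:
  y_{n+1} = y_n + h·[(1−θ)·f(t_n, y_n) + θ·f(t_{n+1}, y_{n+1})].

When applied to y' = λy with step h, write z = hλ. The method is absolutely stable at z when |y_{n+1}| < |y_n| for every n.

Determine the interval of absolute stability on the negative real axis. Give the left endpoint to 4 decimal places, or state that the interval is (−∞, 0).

(-3.7143, 0).

Set f=λy, z=hλ:
  y_{n+1} = y_n + z·[10/13·y_n + 3/13·y_{n+1}] ⇒ (1 − 3/13z)y_{n+1} = (1 + 10/13z)y_n
  so R(z) = (1 + 10/13z)/(1 − 3/13z).

Find x<0 with |R(x)|<1.
x=-0.39: |R|=0.6422
R=−1: 1+10/13x = −1+3/13x ⇒ -7/13x=2 ⇒ x=2/(-7/13)=-3.7143
Confirm numerically:
  x=-2.469: |R|=0.57284 <1
  x=-2.024: |R|=0.37961 <1
  x=-1.868: |R|=0.30531 <1
  x=-4.202: |R|=1.13333 >1
  x=-4.131: |R|=1.11487 >1
  x=-3.958: |R|=1.06859 >1
Interval (-3.7143, 0).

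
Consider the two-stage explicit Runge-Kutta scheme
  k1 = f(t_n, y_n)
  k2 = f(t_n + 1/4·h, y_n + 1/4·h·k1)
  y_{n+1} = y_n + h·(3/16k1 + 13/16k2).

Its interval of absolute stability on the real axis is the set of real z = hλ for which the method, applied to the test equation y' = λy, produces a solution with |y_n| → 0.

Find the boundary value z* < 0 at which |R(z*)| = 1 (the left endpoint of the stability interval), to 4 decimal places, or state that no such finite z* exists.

left endpoint -4.9231.

Test eqn y'=λy, z=hλ:
  k1=λy_n ⇒ h·k1=z·y_n;  k2=λ(1+1/4z)y_n ⇒ h·k2=z(1+1/4z)y_n
  y_{n+1}/y_n = 1 + 3/16z + 13/16z(1+1/4z) = 1 + z + 13/64z²
  so R(z) = 1 + z + 13/64z².

Boundary: |R(x)|=1, x<0.
x=-1.25: |R|=0.0674
R=1: x+13/64x²=0 ⇒ x=−64/13=-4.9231; min R=1−1/(4·13/64)=-0.2308>−1
Confirm numerically:
  x=-4.580: |R|=0.68083 <1
  x=-2.753: |R|=0.21351 <1
  x=-2.078: |R|=0.20089 <1
  x=-5.293: |R|=1.39772 >1
  x=-5.115: |R|=1.19941 >1
  x=-4.946: |R|=1.02303 >1
So |R|<1 on (-4.9231, 0).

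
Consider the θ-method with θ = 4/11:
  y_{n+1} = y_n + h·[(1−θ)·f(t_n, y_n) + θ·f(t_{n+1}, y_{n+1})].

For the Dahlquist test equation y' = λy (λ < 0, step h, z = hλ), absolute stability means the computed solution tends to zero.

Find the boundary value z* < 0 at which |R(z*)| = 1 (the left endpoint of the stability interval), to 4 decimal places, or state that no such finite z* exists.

z* = -7.3333.

On y'=λy, z=hλ:
  y_{n+1} = y_n + z·[7/11·y_n + 4/11·y_{n+1}] ⇒ (1 − 4/11z)y_{n+1} = (1 + 7/11z)y_n
  ⇒ R(z) = (1 + 7/11z)/(1 − 4/11z).

Solve |R(x)|<1 on ℝ⁻.
x=-1.07: |R|=0.2297
R=−1: 1+7/11x = −1+4/11x ⇒ -3/11x=2 ⇒ x=2/(-3/11)=-7.3333
Confirm numerically:
  x=-6.929: |R|=0.96867 <1
  x=-6.700: |R|=0.94974 <1
  x=-6.598: |R|=0.94100 <1
  x=-4.701: |R|=0.73504 <1
  x=-7.709: |R|=1.02694 >1
  x=-7.594: |R|=1.01890 >1
So |R|<1 on (-7.3333, 0).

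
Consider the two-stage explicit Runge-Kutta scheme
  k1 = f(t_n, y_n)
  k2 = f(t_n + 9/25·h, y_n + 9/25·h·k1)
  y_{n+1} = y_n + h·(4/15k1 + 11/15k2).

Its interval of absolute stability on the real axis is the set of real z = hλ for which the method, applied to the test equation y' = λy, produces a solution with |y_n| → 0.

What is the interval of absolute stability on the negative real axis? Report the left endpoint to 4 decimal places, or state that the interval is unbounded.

z∈(-3.7879,0).

With y'=λy (z=hλ):
  k1=λy_n ⇒ h·k1=z·y_n;  k2=λ(1+9/25z)y_n ⇒ h·k2=z(1+9/25z)y_n
  y_{n+1}/y_n = 1 + 4/15z + 11/15z(1+9/25z) = 1 + z + 33/125z²
  so R(z) = 1 + z + 33/125z².

Solve |R(x)|<1 on ℝ⁻.
x=-1.52: |R|=0.0899
R=1: x+33/125x²=0 ⇒ x=−125/33=-3.7879; min R=1−1/(4·33/125)=0.0530>−1
Confirm numerically:
  x=-2.568: |R|=0.17298 <1
  x=-2.302: |R|=0.09699 <1
  x=-1.527: |R|=0.08858 <1
  x=-4.218: |R|=1.47896 >1
  x=-4.005: |R|=1.22957 >1
Stable set (-3.7879, 0).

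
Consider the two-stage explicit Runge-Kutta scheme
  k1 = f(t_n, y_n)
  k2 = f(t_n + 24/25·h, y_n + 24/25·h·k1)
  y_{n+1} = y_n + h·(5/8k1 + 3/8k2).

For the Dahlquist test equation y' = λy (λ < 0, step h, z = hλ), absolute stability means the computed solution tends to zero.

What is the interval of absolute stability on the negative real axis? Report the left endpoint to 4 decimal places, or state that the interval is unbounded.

Set f=λy, z=hλ:
  k1=λy_n ⇒ h·k1=z·y_n;  k2=λ(1+24/25z)y_n ⇒ h·k2=z(1+24/25z)y_n
  y_{n+1}/y_n = 1 + 5/8z + 3/8z(1+24/25z) = 1 + z + 9/25z²
  so R(z) = 1 + z + 9/25z².

Solve |R(x)|<1 on ℝ⁻.
x=-1.75: |R|=0.3525
R=1: x+9/25x²=0 ⇒ x=−25/9=-2.7778; min R=1−1/(4·9/25)=0.3056>−1
Confirm numerically:
  x=-2.413: |R|=0.68312 <1
  x=-2.319: |R|=0.61699 <1
  x=-1.663: |R|=0.33260 <1
  x=-1.589: |R|=0.31997 <1
  x=-3.252: |R|=1.55518 >1
  x=-3.057: |R|=1.30729 >1
  x=-2.940: |R|=1.17170 >1
Interval (-2.7778, 0).

z∈(-2.7778,0).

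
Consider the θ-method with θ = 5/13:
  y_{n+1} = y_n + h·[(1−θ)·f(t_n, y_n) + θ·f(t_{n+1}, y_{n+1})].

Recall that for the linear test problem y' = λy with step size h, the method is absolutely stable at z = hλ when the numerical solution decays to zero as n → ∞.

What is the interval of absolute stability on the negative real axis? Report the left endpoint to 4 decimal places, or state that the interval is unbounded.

Test eqn y'=λy, z=hλ:
  y_{n+1} = y_n + z·[8/13·y_n + 5/13·y_{n+1}] ⇒ (1 − 5/13z)y_{n+1} = (1 + 8/13z)y_n
  so R(z) = (1 + 8/13z)/(1 − 5/13z).

Find x<0 with |R(x)|<1.
x=-0.62: |R|=0.4994
R=−1: 1+8/13x = −1+5/13x ⇒ -3/13x=2 ⇒ x=2/(-3/13)=-8.6667
Confirm numerically:
  x=-8.079: |R|=0.96698 <1
  x=-7.031: |R|=0.89810 <1
  x=-4.451: |R|=0.64127 <1
  x=-4.083: |R|=0.58848 <1
  x=-9.136: |R|=1.02399 >1
  x=-9.044: |R|=1.01944 >1
Stable set (-8.6667, 0).

(-8.6667, 0).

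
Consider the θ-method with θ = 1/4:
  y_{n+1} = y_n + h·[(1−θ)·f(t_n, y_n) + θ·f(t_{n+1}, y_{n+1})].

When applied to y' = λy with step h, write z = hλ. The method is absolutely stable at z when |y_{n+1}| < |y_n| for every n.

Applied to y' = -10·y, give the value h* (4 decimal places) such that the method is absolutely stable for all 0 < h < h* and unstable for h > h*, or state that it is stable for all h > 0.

Test eqn y'=λy, z=hλ:
  y_{n+1} = y_n + z·[3/4·y_n + 1/4·y_{n+1}] ⇒ (1 − 1/4z)y_{n+1} = (1 + 3/4z)y_n
  so R(z) = (1 + 3/4z)/(1 − 1/4z).

Find x<0 with |R(x)|<1.
x=-0.66: |R|=0.4335
R=−1: 1+3/4x = −1+1/4x ⇒ -1/2x=2 ⇒ x=2/(-1/2)=-4.0000
Confirm numerically:
  x=-3.116: |R|=0.75155 <1
  x=-2.661: |R|=0.59796 <1
  x=-2.327: |R|=0.47116 <1
  x=-2.036: |R|=0.34924 <1
  x=-4.375: |R|=1.08955 >1
  x=-4.342: |R|=1.08199 >1
  x=-4.279: |R|=1.06740 >1
Stable set (-4.0000, 0).

(-4.0000,0); λ=-10 ⇒ h* = (4)/10 = 0.4000.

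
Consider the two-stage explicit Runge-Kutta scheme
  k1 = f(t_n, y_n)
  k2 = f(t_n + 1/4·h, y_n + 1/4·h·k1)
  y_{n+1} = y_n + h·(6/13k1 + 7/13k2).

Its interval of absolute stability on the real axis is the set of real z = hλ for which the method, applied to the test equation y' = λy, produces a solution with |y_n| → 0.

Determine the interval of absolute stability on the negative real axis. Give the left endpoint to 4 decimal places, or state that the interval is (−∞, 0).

Test eqn y'=λy, z=hλ:
  k1=λy_n ⇒ h·k1=z·y_n;  k2=λ(1+1/4z)y_n ⇒ h·k2=z(1+1/4z)y_n
  y_{n+1}/y_n = 1 + 6/13z + 7/13z(1+1/4z) = 1 + z + 7/52z²
  so R(z) = 1 + z + 7/52z².

Find x<0 with |R(x)|<1.
x=-1.12: |R|=0.0489
R=1: x+7/52x²=0 ⇒ x=−52/7=-7.4286; min R=1−1/(4·7/52)=-0.8571>−1
Confirm numerically:
  x=-5.471: |R|=0.44171 <1
  x=-4.160: |R|=0.83040 <1
  x=-3.903: |R|=0.85235 <1
  x=-8.015: |R|=1.63272 >1
  x=-7.971: |R|=1.58204 >1
  x=-7.864: |R|=1.46095 >1
So |R|<1 on (-7.4286, 0).

z∈(-7.4286,0).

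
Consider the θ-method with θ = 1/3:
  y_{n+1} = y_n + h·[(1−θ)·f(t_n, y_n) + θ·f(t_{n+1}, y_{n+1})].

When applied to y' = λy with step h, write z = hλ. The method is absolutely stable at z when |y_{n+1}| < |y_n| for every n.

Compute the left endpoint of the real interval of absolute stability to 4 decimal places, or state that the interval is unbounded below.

left endpoint -6.0000.

Test eqn y'=λy, z=hλ:
  y_{n+1} = y_n + z·[2/3·y_n + 1/3·y_{n+1}] ⇒ (1 − 1/3z)y_{n+1} = (1 + 2/3z)y_n
  R(z) = (1 + 2/3z)/(1 − 1/3z).

Need |R(x)|<1, x<0.
x=-0.47: |R|=0.5937
R=−1: 1+2/3x = −1+1/3x ⇒ -1/3x=2 ⇒ x=2/(-1/3)=-6.0000
Confirm numerically:
  x=-5.100: |R|=0.88889 <1
  x=-4.458: |R|=0.79324 <1
  x=-4.443: |R|=0.79081 <1
  x=-6.178: |R|=1.01939 >1
  x=-6.112: |R|=1.01229 >1
So |R|<1 on (-6.0000, 0).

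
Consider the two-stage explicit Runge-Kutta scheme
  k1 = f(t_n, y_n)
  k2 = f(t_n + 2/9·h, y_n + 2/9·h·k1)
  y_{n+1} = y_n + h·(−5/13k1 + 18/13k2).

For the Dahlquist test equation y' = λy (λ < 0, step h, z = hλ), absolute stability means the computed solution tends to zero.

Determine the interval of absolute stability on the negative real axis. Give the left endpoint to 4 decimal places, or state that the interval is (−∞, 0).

Test eqn y'=λy, z=hλ:
  k1=λy_n ⇒ h·k1=z·y_n;  k2=λ(1+2/9z)y_n ⇒ h·k2=z(1+2/9z)y_n
  y_{n+1}/y_n = 1 − 5/13z + 18/13z(1+2/9z) = 1 + z + 4/13z²
  R(z) = 1 + z + 4/13z².

Boundary: |R(x)|=1, x<0.
x=-0.73: |R|=0.4340
R=1: x+4/13x²=0 ⇒ x=−13/4=-3.2500; min R=1−1/(4·4/13)=0.1875>−1
Confirm numerically:
  x=-3.042: |R|=0.80531 <1
  x=-2.105: |R|=0.25839 <1
  x=-2.036: |R|=0.23948 <1
  x=-3.743: |R|=1.56778 >1
  x=-3.452: |R|=1.21456 >1
  x=-3.380: |R|=1.13520 >1
Stable set (-3.2500, 0).

(-3.2500, 0).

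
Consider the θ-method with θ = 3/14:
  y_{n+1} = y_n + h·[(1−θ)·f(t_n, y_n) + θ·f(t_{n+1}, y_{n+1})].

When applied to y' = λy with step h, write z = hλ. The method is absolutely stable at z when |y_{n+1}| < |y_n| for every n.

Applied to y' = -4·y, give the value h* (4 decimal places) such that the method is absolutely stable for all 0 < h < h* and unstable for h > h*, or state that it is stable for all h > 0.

(-3.5000,0); λ=-4 ⇒ h* = (7/2)/4 = 0.8750.

Set f=λy, z=hλ:
  y_{n+1} = y_n + z·[11/14·y_n + 3/14·y_{n+1}] ⇒ (1 − 3/14z)y_{n+1} = (1 + 11/14z)y_n
  Hence R(z) = (1 + 11/14z)/(1 − 3/14z).

Find x<0 with |R(x)|<1.
x=-1.22: |R|=0.0328
R=−1: 1+11/14x = −1+3/14x ⇒ -4/7x=2 ⇒ x=2/(-4/7)=-3.5000
Confirm numerically:
  x=-3.121: |R|=0.87022 <1
  x=-2.183: |R|=0.48727 <1
  x=-1.648: |R|=0.21791 <1
  x=-3.909: |R|=1.12718 >1
  x=-3.756: |R|=1.08105 >1
Stable set (-3.5000, 0).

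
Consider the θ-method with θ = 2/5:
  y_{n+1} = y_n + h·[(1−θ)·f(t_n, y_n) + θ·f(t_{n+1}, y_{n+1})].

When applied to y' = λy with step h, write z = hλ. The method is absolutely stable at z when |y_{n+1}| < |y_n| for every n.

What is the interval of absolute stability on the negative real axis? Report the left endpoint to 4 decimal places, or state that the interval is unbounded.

z∈(-10.0000,0).

With y'=λy (z=hλ):
  y_{n+1} = y_n + z·[3/5·y_n + 2/5·y_{n+1}] ⇒ (1 − 2/5z)y_{n+1} = (1 + 3/5z)y_n
  Hence R(z) = (1 + 3/5z)/(1 − 2/5z).

Solve |R(x)|<1 on ℝ⁻.
x=-1.02: |R|=0.2756
R=−1: 1+3/5x = −1+2/5x ⇒ -1/5x=2 ⇒ x=2/(-1/5)=-10.0000
Confirm numerically:
  x=-7.056: |R|=0.84596 <1
  x=-6.562: |R|=0.81031 <1
  x=-5.625: |R|=0.73077 <1
  x=-10.392: |R|=1.01520 >1
  x=-10.218: |R|=1.00857 >1
  x=-10.115: |R|=1.00456 >1
Interval (-10.0000, 0).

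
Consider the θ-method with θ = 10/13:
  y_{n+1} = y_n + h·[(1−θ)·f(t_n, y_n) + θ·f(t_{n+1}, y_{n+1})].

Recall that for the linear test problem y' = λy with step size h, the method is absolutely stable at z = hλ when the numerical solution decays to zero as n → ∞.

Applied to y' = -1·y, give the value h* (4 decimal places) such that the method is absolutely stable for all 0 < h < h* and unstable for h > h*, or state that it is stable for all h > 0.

interval (−∞, 0). Any h>0 works for λ=-1.

On y'=λy, z=hλ:
  y_{n+1} = y_n + z·[3/13·y_n + 10/13·y_{n+1}] ⇒ (1 − 10/13z)y_{n+1} = (1 + 3/13z)y_n
  Hence R(z) = (1 + 3/13z)/(1 − 10/13z).

Find x<0 with |R(x)|<1.
x=-1.67: |R|=0.2690
x=-2: |R|=0.2121
x=-10: |R|=0.1504
x=-100: |R|=0.2833
θ=10/13≥1/2 ⇒ |1+3/13x|<|1−10/13x| ∀x<0 ⇒ stable on all of ℝ⁻.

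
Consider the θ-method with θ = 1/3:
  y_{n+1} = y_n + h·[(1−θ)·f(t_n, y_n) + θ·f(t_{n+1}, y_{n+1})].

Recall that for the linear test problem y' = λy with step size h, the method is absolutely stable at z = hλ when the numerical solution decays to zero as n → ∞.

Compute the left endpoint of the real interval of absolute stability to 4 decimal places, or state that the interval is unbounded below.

z* = -6.0000.

On y'=λy, z=hλ:
  y_{n+1} = y_n + z·[2/3·y_n + 1/3·y_{n+1}] ⇒ (1 − 1/3z)y_{n+1} = (1 + 2/3z)y_n
  so R(z) = (1 + 2/3z)/(1 − 1/3z).

Boundary: |R(x)|=1, x<0.
x=-1.43: |R|=0.0316
R=−1: 1+2/3x = −1+1/3x ⇒ -1/3x=2 ⇒ x=2/(-1/3)=-6.0000
Confirm numerically:
  x=-5.921: |R|=0.99114 <1
  x=-5.376: |R|=0.92550 <1
  x=-4.575: |R|=0.81188 <1
  x=-6.419: |R|=1.04448 >1
  x=-6.029: |R|=1.00321 >1
Stable set (-6.0000, 0).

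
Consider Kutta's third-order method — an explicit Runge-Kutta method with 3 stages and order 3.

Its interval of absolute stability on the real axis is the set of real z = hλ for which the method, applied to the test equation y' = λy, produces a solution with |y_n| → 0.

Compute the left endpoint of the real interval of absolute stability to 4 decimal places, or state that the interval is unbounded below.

z* = -2.5127.

With y'=λy (z=hλ):
  order 3, 3-stage ⇒ R(z)=1+z+z^2/2+z^3/6
  (e.g. R(-0.62)=0.53248, |R|=0.53248)

Need |R(x)|<1, x<0.
x=-0.62: |R|=0.5325
|R(-2.82)|=1.5814 |R(-2.51)|=0.9955 |R(-1.99)|=0.3234
Bisect:
  x_lo=-3.3037 |R|=2.8561  x_hi=-0.3002 |R|=0.7403
  mid=-1.80194 |R|=0.15360 →hi
  mid=-2.55281 |R|=1.06709 →lo
  mid=-2.17738 |R|=0.52737 →hi
  mid=-2.36509 |R|=0.77318 →hi
  mid=-2.45895 |R|=0.91371 →hi
  mid=-2.50588 |R|=0.98875 →hi
  mid=-2.52934 |R|=1.02750 →lo
  mid=-2.51761 |R|=1.00802 →lo
  ...
  [-2.51284,-2.51266] ⇒ x*=-2.5127
So |R|<1 on (-2.5127, 0).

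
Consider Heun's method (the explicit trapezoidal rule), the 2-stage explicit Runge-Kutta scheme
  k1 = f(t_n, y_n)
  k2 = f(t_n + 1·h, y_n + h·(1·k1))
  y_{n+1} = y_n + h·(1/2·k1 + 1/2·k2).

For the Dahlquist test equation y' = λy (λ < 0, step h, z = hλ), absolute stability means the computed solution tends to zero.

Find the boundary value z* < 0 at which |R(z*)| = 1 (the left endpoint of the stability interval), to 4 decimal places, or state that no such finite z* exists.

left endpoint -2.0000.

On y'=λy, z=hλ:
  order 2, 2-stage ⇒ R(z)=1+z+z^2/2
  (e.g. R(-1.13)=0.50845, |R|=0.50845)

Find x<0 with |R(x)|<1.
x=-1.13: |R|=0.5085
|R(-2.37)|=1.4385 |R(-2.17)|=1.1845 |R(-1.16)|=0.5128
Bisect:
  x_lo=-2.7055 |R|=1.9544  x_hi=-0.2634 |R|=0.7713
  mid=-1.48444 |R|=0.61734 →hi
  mid=-2.09498 |R|=1.09950 →lo
  mid=-1.78971 |R|=0.81182 →hi
  mid=-1.94235 |R|=0.94401 →hi
  mid=-2.01867 |R|=1.01884 →lo
  mid=-1.98051 |R|=0.98070 →hi
  mid=-1.99959 |R|=0.99959 →hi
  mid=-2.00913 |R|=1.00917 →lo
  mid=-2.00436 |R|=1.00437 →lo
  ...
  [-2.00004,-1.99989] ⇒ x*=-2.0000
So |R|<1 on (-2.0000, 0).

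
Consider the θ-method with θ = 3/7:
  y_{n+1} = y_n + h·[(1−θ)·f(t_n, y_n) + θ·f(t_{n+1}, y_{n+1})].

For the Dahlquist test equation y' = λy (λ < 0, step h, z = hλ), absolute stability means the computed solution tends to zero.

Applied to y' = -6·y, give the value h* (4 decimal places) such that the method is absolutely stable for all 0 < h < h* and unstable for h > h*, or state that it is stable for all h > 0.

(-14.0000,0); λ=-6 ⇒ h* = (14)/6 = 2.3333.

Test eqn y'=λy, z=hλ:
  y_{n+1} = y_n + z·[4/7·y_n + 3/7·y_{n+1}] ⇒ (1 − 3/7z)y_{n+1} = (1 + 4/7z)y_n
  Hence R(z) = (1 + 4/7z)/(1 − 3/7z).

Need |R(x)|<1, x<0.
x=-1.47: |R|=0.0982
R=−1: 1+4/7x = −1+3/7x ⇒ -1/7x=2 ⇒ x=2/(-1/7)=-14.0000
Confirm numerically:
  x=-11.723: |R|=0.94600 <1
  x=-9.579: |R|=0.87629 <1
  x=-8.355: |R|=0.82395 <1
  x=-7.782: |R|=0.79510 <1
  x=-14.194: |R|=1.00391 >1
  x=-14.084: |R|=1.00171 >1
Stable set (-14.0000, 0).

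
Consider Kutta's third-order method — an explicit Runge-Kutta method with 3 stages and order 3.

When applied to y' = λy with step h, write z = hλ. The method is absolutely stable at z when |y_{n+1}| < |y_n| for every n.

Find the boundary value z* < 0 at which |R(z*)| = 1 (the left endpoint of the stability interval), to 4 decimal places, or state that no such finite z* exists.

left endpoint -2.5127.

With y'=λy (z=hλ):
  order 3, 3-stage ⇒ R(z)=1+z+z^2/2+z^3/6
  (e.g. R(-0.61)=0.53822, |R|=0.53822)

Solve |R(x)|<1 on ℝ⁻.
x=-0.61: |R|=0.5382
|R(-2.33)|=0.7238 |R(-1.82)|=0.1686 |R(-1.03)|=0.3183
Bisect:
  x_lo=-3.3820 |R|=3.1103  x_hi=-0.2766 |R|=0.7581
  mid=-1.82932 |R|=0.17639 →hi
  mid=-2.60568 |R|=1.15947 →lo
  mid=-2.21750 |R|=0.57620 →hi
  mid=-2.41159 |R|=0.84125 →hi
  mid=-2.50863 |R|=0.99325 →hi
  mid=-2.55716 |R|=1.07453 →lo
  mid=-2.53289 |R|=1.03344 →lo
  mid=-2.52076 |R|=1.01323 →lo
  ...
  [-2.51280,-2.51261] ⇒ x*=-2.5127
Interval (-2.5127, 0).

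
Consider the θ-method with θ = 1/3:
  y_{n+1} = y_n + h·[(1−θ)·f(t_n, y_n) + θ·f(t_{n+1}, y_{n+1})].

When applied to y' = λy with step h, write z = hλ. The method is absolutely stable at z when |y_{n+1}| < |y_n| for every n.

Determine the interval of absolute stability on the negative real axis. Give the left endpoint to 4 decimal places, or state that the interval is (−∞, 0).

Set f=λy, z=hλ:
  y_{n+1} = y_n + z·[2/3·y_n + 1/3·y_{n+1}] ⇒ (1 − 1/3z)y_{n+1} = (1 + 2/3z)y_n
  so R(z) = (1 + 2/3z)/(1 − 1/3z).

Need |R(x)|<1, x<0.
x=-0.69: |R|=0.4390
R=−1: 1+2/3x = −1+1/3x ⇒ -1/3x=2 ⇒ x=2/(-1/3)=-6.0000
Confirm numerically:
  x=-4.749: |R|=0.83856 <1
  x=-3.798: |R|=0.67608 <1
  x=-3.417: |R|=0.59748 <1
  x=-2.402: |R|=0.33395 <1
  x=-6.394: |R|=1.04194 >1
  x=-6.044: |R|=1.00487 >1
So |R|<1 on (-6.0000, 0).

z∈(-6.0000,0).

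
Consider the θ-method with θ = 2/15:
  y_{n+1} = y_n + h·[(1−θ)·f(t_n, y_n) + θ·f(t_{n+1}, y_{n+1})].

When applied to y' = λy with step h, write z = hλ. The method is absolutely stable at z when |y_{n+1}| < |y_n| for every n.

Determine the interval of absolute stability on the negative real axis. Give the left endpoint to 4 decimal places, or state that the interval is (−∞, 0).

z∈(-2.7273,0).

Test eqn y'=λy, z=hλ:
  y_{n+1} = y_n + z·[13/15·y_n + 2/15·y_{n+1}] ⇒ (1 − 2/15z)y_{n+1} = (1 + 13/15z)y_n
  so R(z) = (1 + 13/15z)/(1 − 2/15z).

Find x<0 with |R(x)|<1.
x=-1.64: |R|=0.3457
R=−1: 1+13/15x = −1+2/15x ⇒ -11/15x=2 ⇒ x=2/(-11/15)=-2.7273
Confirm numerically:
  x=-2.158: |R|=0.67581 <1
  x=-2.090: |R|=0.63452 <1
  x=-1.302: |R|=0.10941 <1
  x=-3.213: |R|=1.24937 >1
  x=-3.121: |R|=1.20389 >1
  x=-2.934: |R|=1.10897 >1
Interval (-2.7273, 0).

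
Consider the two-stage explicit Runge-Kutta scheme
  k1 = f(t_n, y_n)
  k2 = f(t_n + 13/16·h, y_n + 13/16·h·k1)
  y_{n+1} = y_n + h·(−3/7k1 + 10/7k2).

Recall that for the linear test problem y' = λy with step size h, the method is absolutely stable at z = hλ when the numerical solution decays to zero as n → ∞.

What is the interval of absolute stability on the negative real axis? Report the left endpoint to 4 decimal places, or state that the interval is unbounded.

With y'=λy (z=hλ):
  k1=λy_n ⇒ h·k1=z·y_n;  k2=λ(1+13/16z)y_n ⇒ h·k2=z(1+13/16z)y_n
  y_{n+1}/y_n = 1 − 3/7z + 10/7z(1+13/16z) = 1 + z + 65/56z²
  ⇒ R(z) = 1 + z + 65/56z².

Need |R(x)|<1, x<0.
x=-1.03: |R|=1.2014
R=1: x+65/56x²=0 ⇒ x=−56/65=-0.8615; min R=1−1/(4·65/56)=0.7846>−1
Confirm numerically:
  x=-0.621: |R|=0.82662 <1
  x=-0.592: |R|=0.81479 <1
  x=-0.490: |R|=0.78869 <1
  x=-1.263: |R|=1.58854 >1
  x=-1.201: |R|=1.47322 >1
Interval (-0.8615, 0).

z∈(-0.8615,0).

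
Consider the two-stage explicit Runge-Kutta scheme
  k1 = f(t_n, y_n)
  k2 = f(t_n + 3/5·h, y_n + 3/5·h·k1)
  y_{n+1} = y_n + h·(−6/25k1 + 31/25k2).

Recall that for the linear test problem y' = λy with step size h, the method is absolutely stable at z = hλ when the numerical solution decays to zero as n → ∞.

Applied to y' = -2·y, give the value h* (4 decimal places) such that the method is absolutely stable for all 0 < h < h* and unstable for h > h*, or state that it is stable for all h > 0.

(-1.3441,0); λ=-2 ⇒ h* = (125/93)/2 = 0.6720.

Set f=λy, z=hλ:
  k1=λy_n ⇒ h·k1=z·y_n;  k2=λ(1+3/5z)y_n ⇒ h·k2=z(1+3/5z)y_n
  y_{n+1}/y_n = 1 − 6/25z + 31/25z(1+3/5z) = 1 + z + 93/125z²
  so R(z) = 1 + z + 93/125z².

Need |R(x)|<1, x<0.
x=-1.18: |R|=0.8559
R=1: x+93/125x²=0 ⇒ x=−125/93=-1.3441; min R=1−1/(4·93/125)=0.6640>−1
Confirm numerically:
  x=-1.223: |R|=0.88982 <1
  x=-1.104: |R|=0.80280 <1
  x=-1.087: |R|=0.79209 <1
  x=-0.924: |R|=0.71121 <1
  x=-1.901: |R|=1.78767 >1
  x=-1.673: |R|=1.40940 >1
  x=-1.521: |R|=1.20020 >1
Interval (-1.3441, 0).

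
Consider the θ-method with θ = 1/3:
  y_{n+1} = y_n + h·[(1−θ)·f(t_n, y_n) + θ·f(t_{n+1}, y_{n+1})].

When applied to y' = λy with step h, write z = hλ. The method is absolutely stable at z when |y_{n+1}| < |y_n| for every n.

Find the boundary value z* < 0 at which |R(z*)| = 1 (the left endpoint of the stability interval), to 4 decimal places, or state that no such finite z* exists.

left endpoint -6.0000.

On y'=λy, z=hλ:
  y_{n+1} = y_n + z·[2/3·y_n + 1/3·y_{n+1}] ⇒ (1 − 1/3z)y_{n+1} = (1 + 2/3z)y_n
  so R(z) = (1 + 2/3z)/(1 − 1/3z).

Solve |R(x)|<1 on ℝ⁻.
x=-0.8: |R|=0.3684
R=−1: 1+2/3x = −1+1/3x ⇒ -1/3x=2 ⇒ x=2/(-1/3)=-6.0000
Confirm numerically:
  x=-5.026: |R|=0.87864 <1
  x=-4.860: |R|=0.85496 <1
  x=-4.012: |R|=0.71649 <1
  x=-6.590: |R|=1.06152 >1
  x=-6.346: |R|=1.03702 >1
Stable set (-6.0000, 0).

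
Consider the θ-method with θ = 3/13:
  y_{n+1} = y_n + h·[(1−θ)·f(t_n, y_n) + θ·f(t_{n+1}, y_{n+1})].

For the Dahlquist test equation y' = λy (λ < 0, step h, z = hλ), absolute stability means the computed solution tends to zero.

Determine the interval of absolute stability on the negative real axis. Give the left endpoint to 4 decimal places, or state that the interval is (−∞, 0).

z∈(-3.7143,0).

On y'=λy, z=hλ:
  y_{n+1} = y_n + z·[10/13·y_n + 3/13·y_{n+1}] ⇒ (1 − 3/13z)y_{n+1} = (1 + 10/13z)y_n
  Hence R(z) = (1 + 10/13z)/(1 − 3/13z).

Find x<0 with |R(x)|<1.
x=-1.21: |R|=0.0541
R=−1: 1+10/13x = −1+3/13x ⇒ -7/13x=2 ⇒ x=2/(-7/13)=-3.7143
Confirm numerically:
  x=-2.494: |R|=0.58295 <1
  x=-2.216: |R|=0.46621 <1
  x=-1.902: |R|=0.32182 <1
  x=-4.026: |R|=1.08701 >1
  x=-3.777: |R|=1.01804 >1
So |R|<1 on (-3.7143, 0).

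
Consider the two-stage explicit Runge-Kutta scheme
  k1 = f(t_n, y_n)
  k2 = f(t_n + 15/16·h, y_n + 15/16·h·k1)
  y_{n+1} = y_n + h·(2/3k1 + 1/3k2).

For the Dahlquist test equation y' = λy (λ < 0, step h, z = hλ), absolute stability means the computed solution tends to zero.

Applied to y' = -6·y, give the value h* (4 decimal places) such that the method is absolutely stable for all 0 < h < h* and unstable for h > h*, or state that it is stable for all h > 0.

(-3.2000,0); λ=-6 ⇒ h* = (16/5)/6 = 0.5333.

With y'=λy (z=hλ):
  k1=λy_n ⇒ h·k1=z·y_n;  k2=λ(1+15/16z)y_n ⇒ h·k2=z(1+15/16z)y_n
  y_{n+1}/y_n = 1 + 2/3z + 1/3z(1+15/16z) = 1 + z + 5/16z²
  R(z) = 1 + z + 5/16z².

Need |R(x)|<1, x<0.
x=-1.73: |R|=0.2053
R=1: x+5/16x²=0 ⇒ x=−16/5=-3.2000; min R=1−1/(4·5/16)=0.2000>−1
Confirm numerically:
  x=-3.077: |R|=0.88173 <1
  x=-2.763: |R|=0.62268 <1
  x=-2.168: |R|=0.30082 <1
  x=-2.074: |R|=0.27021 <1
  x=-3.526: |R|=1.35921 >1
  x=-3.226: |R|=1.02621 >1
Stable set (-3.2000, 0).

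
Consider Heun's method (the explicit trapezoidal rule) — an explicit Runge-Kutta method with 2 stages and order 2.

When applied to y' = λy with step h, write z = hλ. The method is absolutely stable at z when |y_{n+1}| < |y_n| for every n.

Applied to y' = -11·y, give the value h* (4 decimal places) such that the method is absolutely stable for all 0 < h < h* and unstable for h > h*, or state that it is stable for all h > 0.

Set f=λy, z=hλ:
  order 2, 2-stage ⇒ R(z)=1+z+z^2/2
  (e.g. R(-0.41)=0.67405, |R|=0.67405)

Find x<0 with |R(x)|<1.
x=-0.41: |R|=0.6741
|R(-1.19)|=0.5181 |R(-1.13)|=0.5085 |R(-1)|=0.5000
Bisect:
  x_lo=-2.7010 |R|=1.9467  x_hi=-0.3151 |R|=0.7346
  mid=-1.50803 |R|=0.62905 →hi
  mid=-2.10452 |R|=1.10998 →lo
  mid=-1.80628 |R|=0.82504 →hi
  mid=-1.95540 |R|=0.95639 →hi
  mid=-2.02996 |R|=1.03041 →lo
  mid=-1.99268 |R|=0.99271 →hi
  mid=-2.01132 |R|=1.01138 →lo
  mid=-2.00200 |R|=1.00200 →lo
  ...
  [-2.00011,-1.99996] ⇒ x*=-2.0000
So |R|<1 on (-2.0000, 0).

(-2.0000,0); λ=-11 ⇒ h* = 0.1818.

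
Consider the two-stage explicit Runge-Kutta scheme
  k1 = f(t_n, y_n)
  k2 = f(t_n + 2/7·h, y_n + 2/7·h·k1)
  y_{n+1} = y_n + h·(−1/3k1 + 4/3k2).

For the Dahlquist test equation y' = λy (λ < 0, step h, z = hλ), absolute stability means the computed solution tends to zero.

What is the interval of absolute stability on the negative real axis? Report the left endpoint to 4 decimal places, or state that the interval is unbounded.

(-2.6250, 0).

With y'=λy (z=hλ):
  k1=λy_n ⇒ h·k1=z·y_n;  k2=λ(1+2/7z)y_n ⇒ h·k2=z(1+2/7z)y_n
  y_{n+1}/y_n = 1 − 1/3z + 4/3z(1+2/7z) = 1 + z + 8/21z²
  Hence R(z) = 1 + z + 8/21z².

Boundary: |R(x)|=1, x<0.
x=-0.43: |R|=0.6404
R=1: x+8/21x²=0 ⇒ x=−21/8=-2.6250; min R=1−1/(4·8/21)=0.3438>−1
Confirm numerically:
  x=-2.592: |R|=0.96741 <1
  x=-2.090: |R|=0.57404 <1
  x=-1.377: |R|=0.34533 <1
  x=-3.223: |R|=1.73423 >1
  x=-3.064: |R|=1.51242 >1
  x=-2.906: |R|=1.31108 >1
So |R|<1 on (-2.6250, 0).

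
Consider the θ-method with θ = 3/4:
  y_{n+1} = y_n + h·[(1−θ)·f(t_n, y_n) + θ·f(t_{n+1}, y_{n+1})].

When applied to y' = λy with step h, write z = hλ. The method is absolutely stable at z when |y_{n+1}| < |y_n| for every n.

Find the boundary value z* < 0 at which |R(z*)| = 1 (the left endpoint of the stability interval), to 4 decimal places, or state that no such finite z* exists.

On y'=λy, z=hλ:
  y_{n+1} = y_n + z·[1/4·y_n + 3/4·y_{n+1}] ⇒ (1 − 3/4z)y_{n+1} = (1 + 1/4z)y_n
  Hence R(z) = (1 + 1/4z)/(1 − 3/4z).

Find x<0 with |R(x)|<1.
x=-1.25: |R|=0.3548
x=-2: |R|=0.2000
x=-10: |R|=0.1765
x=-100: |R|=0.3158
θ=3/4≥1/2 ⇒ |1+1/4x|<|1−3/4x| ∀x<0 ⇒ interval (−∞,0).

unbounded; (−∞, 0).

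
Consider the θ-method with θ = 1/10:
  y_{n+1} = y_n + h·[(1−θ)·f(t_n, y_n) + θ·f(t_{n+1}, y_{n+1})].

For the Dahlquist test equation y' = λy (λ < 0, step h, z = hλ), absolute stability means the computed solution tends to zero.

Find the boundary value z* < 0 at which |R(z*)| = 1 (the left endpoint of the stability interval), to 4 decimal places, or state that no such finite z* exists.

Set f=λy, z=hλ:
  y_{n+1} = y_n + z·[9/10·y_n + 1/10·y_{n+1}] ⇒ (1 − 1/10z)y_{n+1} = (1 + 9/10z)y_n
  R(z) = (1 + 9/10z)/(1 − 1/10z).

Need |R(x)|<1, x<0.
x=-0.58: |R|=0.4518
R=−1: 1+9/10x = −1+1/10x ⇒ -4/5x=2 ⇒ x=2/(-4/5)=-2.5000
Confirm numerically:
  x=-2.037: |R|=0.69228 <1
  x=-1.747: |R|=0.48719 <1
  x=-1.746: |R|=0.48646 <1
  x=-1.225: |R|=0.09131 <1
  x=-2.756: |R|=1.16055 >1
  x=-2.685: |R|=1.11667 >1
Stable set (-2.5000, 0).

z* = -2.5000.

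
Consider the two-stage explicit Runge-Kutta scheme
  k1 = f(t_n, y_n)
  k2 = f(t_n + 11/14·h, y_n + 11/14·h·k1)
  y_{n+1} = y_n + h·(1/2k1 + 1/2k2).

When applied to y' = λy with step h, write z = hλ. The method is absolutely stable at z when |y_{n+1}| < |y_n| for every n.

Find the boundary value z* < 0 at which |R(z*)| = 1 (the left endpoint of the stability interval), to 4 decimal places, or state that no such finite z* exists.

Set f=λy, z=hλ:
  k1=λy_n ⇒ h·k1=z·y_n;  k2=λ(1+11/14z)y_n ⇒ h·k2=z(1+11/14z)y_n
  y_{n+1}/y_n = 1 + 1/2z + 1/2z(1+11/14z) = 1 + z + 11/28z²
  ⇒ R(z) = 1 + z + 11/28z².

Boundary: |R(x)|=1, x<0.
x=-1.43: |R|=0.3734
R=1: x+11/28x²=0 ⇒ x=−28/11=-2.5455; min R=1−1/(4·11/28)=0.3636>−1
Confirm numerically:
  x=-1.861: |R|=0.49959 <1
  x=-1.746: |R|=0.45163 <1
  x=-1.726: |R|=0.44435 <1
  x=-1.075: |R|=0.37900 <1
  x=-2.970: |R|=1.49535 >1
  x=-2.725: |R|=1.19221 >1
  x=-2.683: |R|=1.14498 >1
Stable set (-2.5455, 0).

left endpoint -2.5455.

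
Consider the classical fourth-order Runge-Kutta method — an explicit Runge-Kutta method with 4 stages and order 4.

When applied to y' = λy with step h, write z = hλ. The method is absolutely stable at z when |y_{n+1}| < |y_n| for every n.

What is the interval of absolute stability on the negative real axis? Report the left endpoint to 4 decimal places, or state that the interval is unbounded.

Test eqn y'=λy, z=hλ:
  order 4, 4-stage ⇒ R(z)=1+z+z^2/2+z^3/6+z^4/24
  (e.g. R(-1.27)=0.30345, |R|=0.30345)

Solve |R(x)|<1 on ℝ⁻.
x=-1.27: |R|=0.3034
|R(-3.04)|=1.4570 |R(-2.97)|=1.3161 |R(-1.5)|=0.2734
Bisect:
  x_lo=-3.3479 |R|=2.2366  x_hi=-0.3314 |R|=0.7179
  mid=-1.83964 |R|=0.29208 →hi
  mid=-2.59375 |R|=0.74759 →hi
  mid=-2.97081 |R|=1.31767 →lo
  mid=-2.78228 |R|=0.99546 →hi
  mid=-2.87654 |R|=1.14652 →lo
  mid=-2.82941 |R|=1.06858 →lo
  mid=-2.80584 |R|=1.03143 →lo
  mid=-2.79406 |R|=1.01330 →lo
  mid=-2.78817 |R|=1.00435 →lo
  mid=-2.78522 |R|=0.99990 →hi
  ...
  [-2.78541,-2.78522] ⇒ x*=-2.7853
Stable set (-2.7853, 0).

z∈(-2.7853,0).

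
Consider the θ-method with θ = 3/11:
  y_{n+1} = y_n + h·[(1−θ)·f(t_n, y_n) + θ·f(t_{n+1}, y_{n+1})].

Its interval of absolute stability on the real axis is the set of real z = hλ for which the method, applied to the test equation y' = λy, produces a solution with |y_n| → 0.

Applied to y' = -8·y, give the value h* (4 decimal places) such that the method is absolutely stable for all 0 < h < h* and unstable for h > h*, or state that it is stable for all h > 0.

On y'=λy, z=hλ:
  y_{n+1} = y_n + z·[8/11·y_n + 3/11·y_{n+1}] ⇒ (1 − 3/11z)y_{n+1} = (1 + 8/11z)y_n
  so R(z) = (1 + 8/11z)/(1 − 3/11z).

Find x<0 with |R(x)|<1.
x=-0.42: |R|=0.6232
R=−1: 1+8/11x = −1+3/11x ⇒ -5/11x=2 ⇒ x=2/(-5/11)=-4.4000
Confirm numerically:
  x=-3.180: |R|=0.70302 <1
  x=-2.276: |R|=0.40431 <1
  x=-1.777: |R|=0.19693 <1
  x=-4.717: |R|=1.06302 >1
  x=-4.588: |R|=1.03796 >1
Stable set (-4.4000, 0).

(-4.4000,0); λ=-8 ⇒ h* = (22/5)/8 = 0.5500.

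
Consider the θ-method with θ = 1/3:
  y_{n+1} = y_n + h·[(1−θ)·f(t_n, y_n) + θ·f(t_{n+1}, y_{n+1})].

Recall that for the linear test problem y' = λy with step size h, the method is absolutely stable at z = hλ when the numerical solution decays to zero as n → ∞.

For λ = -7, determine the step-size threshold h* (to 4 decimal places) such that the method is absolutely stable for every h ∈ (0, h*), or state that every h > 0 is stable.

(-6.0000,0); λ=-7 ⇒ h* = (6)/7 = 0.8571.

Test eqn y'=λy, z=hλ:
  y_{n+1} = y_n + z·[2/3·y_n + 1/3·y_{n+1}] ⇒ (1 − 1/3z)y_{n+1} = (1 + 2/3z)y_n
  ⇒ R(z) = (1 + 2/3z)/(1 − 1/3z).

Need |R(x)|<1, x<0.
x=-0.68: |R|=0.4457
R=−1: 1+2/3x = −1+1/3x ⇒ -1/3x=2 ⇒ x=2/(-1/3)=-6.0000
Confirm numerically:
  x=-5.730: |R|=0.96907 <1
  x=-4.575: |R|=0.81188 <1
  x=-2.720: |R|=0.42657 <1
  x=-2.491: |R|=0.36095 <1
  x=-6.588: |R|=1.06133 >1
  x=-6.065: |R|=1.00717 >1
Stable set (-6.0000, 0).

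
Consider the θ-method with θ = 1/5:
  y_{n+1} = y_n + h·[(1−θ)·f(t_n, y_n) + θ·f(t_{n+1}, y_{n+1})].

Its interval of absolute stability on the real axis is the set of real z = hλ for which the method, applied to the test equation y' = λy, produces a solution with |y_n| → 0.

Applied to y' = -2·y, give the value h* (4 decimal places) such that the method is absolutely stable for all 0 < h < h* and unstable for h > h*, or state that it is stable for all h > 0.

Test eqn y'=λy, z=hλ:
  y_{n+1} = y_n + z·[4/5·y_n + 1/5·y_{n+1}] ⇒ (1 − 1/5z)y_{n+1} = (1 + 4/5z)y_n
  so R(z) = (1 + 4/5z)/(1 − 1/5z).

Need |R(x)|<1, x<0.
x=-1.18: |R|=0.0453
R=−1: 1+4/5x = −1+1/5x ⇒ -3/5x=2 ⇒ x=2/(-3/5)=-3.3333
Confirm numerically:
  x=-3.220: |R|=0.95864 <1
  x=-2.655: |R|=0.73416 <1
  x=-2.550: |R|=0.68874 <1
  x=-2.149: |R|=0.50301 <1
  x=-3.820: |R|=1.16553 >1
  x=-3.432: |R|=1.03510 >1
Stable set (-3.3333, 0).

(-3.3333,0); λ=-2 ⇒ h* = (10/3)/2 = 1.6667.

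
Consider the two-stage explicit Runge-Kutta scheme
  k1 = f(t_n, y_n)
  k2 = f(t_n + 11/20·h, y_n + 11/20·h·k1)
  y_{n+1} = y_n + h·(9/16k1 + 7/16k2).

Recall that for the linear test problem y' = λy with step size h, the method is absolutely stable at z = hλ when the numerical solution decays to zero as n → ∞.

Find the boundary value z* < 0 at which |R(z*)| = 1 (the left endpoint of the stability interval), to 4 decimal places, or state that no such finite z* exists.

left endpoint -4.1558.

Test eqn y'=λy, z=hλ:
  k1=λy_n ⇒ h·k1=z·y_n;  k2=λ(1+11/20z)y_n ⇒ h·k2=z(1+11/20z)y_n
  y_{n+1}/y_n = 1 + 9/16z + 7/16z(1+11/20z) = 1 + z + 77/320z²
  Hence R(z) = 1 + z + 77/320z².

Find x<0 with |R(x)|<1.
x=-1.37: |R|=0.0816
R=1: x+77/320x²=0 ⇒ x=−320/77=-4.1558; min R=1−1/(4·77/320)=-0.0390>−1
Confirm numerically:
  x=-3.742: |R|=0.62737 <1
  x=-2.458: |R|=0.00420 <1
  x=-2.371: |R|=0.01829 <1
  x=-4.509: |R|=1.38317 >1
  x=-4.446: |R|=1.31041 >1
  x=-4.210: |R|=1.05486 >1
So |R|<1 on (-4.1558, 0).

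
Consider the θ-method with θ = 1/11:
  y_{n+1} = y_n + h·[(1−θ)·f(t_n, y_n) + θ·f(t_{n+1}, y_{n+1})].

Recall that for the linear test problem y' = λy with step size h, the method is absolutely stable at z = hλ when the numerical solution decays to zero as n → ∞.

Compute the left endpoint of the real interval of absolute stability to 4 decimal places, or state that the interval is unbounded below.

With y'=λy (z=hλ):
  y_{n+1} = y_n + z·[10/11·y_n + 1/11·y_{n+1}] ⇒ (1 − 1/11z)y_{n+1} = (1 + 10/11z)y_n
  so R(z) = (1 + 10/11z)/(1 − 1/11z).

Solve |R(x)|<1 on ℝ⁻.
x=-1.74: |R|=0.5024
R=−1: 1+10/11x = −1+1/11x ⇒ -9/11x=2 ⇒ x=2/(-9/11)=-2.4444
Confirm numerically:
  x=-2.202: |R|=0.83472 <1
  x=-1.945: |R|=0.65276 <1
  x=-1.702: |R|=0.47394 <1
  x=-2.824: |R|=1.24711 >1
  x=-2.809: |R|=1.23760 >1
Stable set (-2.4444, 0).

z* = -2.4444.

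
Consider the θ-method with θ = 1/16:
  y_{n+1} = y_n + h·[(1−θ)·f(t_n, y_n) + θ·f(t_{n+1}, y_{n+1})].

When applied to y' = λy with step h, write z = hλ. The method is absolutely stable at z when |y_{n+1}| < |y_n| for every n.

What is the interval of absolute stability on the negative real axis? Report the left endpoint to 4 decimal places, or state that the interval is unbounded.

z∈(-2.2857,0).

On y'=λy, z=hλ:
  y_{n+1} = y_n + z·[15/16·y_n + 1/16·y_{n+1}] ⇒ (1 − 1/16z)y_{n+1} = (1 + 15/16z)y_n
  R(z) = (1 + 15/16z)/(1 − 1/16z).

Solve |R(x)|<1 on ℝ⁻.
x=-0.79: |R|=0.2472
R=−1: 1+15/16x = −1+1/16x ⇒ -7/8x=2 ⇒ x=2/(-7/8)=-2.2857
Confirm numerically:
  x=-1.490: |R|=0.36306 <1
  x=-1.045: |R|=0.01907 <1
  x=-0.995: |R|=0.06325 <1
  x=-0.984: |R|=0.07301 <1
  x=-2.876: |R|=1.43780 >1
  x=-2.810: |R|=1.39022 >1
Interval (-2.2857, 0).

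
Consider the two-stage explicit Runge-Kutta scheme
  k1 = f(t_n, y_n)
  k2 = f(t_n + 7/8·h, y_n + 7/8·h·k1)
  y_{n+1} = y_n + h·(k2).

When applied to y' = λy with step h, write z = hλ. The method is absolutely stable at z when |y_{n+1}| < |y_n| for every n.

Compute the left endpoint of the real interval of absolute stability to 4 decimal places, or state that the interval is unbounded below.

Test eqn y'=λy, z=hλ:
  k1=λy_n ⇒ h·k1=z·y_n;  k2=λ(1+7/8z)y_n ⇒ h·k2=z(1+7/8z)y_n
  y_{n+1}/y_n = 1 + z(1+7/8z) = 1 + z + 7/8z²
  ⇒ R(z) = 1 + z + 7/8z².

Solve |R(x)|<1 on ℝ⁻.
x=-0.68: |R|=0.7246
R=1: x+7/8x²=0 ⇒ x=−8/7=-1.1429; min R=1−1/(4·7/8)=0.7143>−1
Confirm numerically:
  x=-0.862: |R|=0.78816 <1
  x=-0.767: |R|=0.74775 <1
  x=-0.652: |R|=0.71997 <1
  x=-0.561: |R|=0.71438 <1
  x=-1.637: |R|=1.70780 >1
  x=-1.416: |R|=1.33842 >1
  x=-1.360: |R|=1.25840 >1
So |R|<1 on (-1.1429, 0).

left endpoint -1.1429.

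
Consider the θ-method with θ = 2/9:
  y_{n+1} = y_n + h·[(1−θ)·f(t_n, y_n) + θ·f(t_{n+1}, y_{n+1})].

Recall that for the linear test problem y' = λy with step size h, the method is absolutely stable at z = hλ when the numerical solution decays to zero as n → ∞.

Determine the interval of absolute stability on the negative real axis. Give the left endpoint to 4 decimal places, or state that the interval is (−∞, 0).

z∈(-3.6000,0).

Test eqn y'=λy, z=hλ:
  y_{n+1} = y_n + z·[7/9·y_n + 2/9·y_{n+1}] ⇒ (1 − 2/9z)y_{n+1} = (1 + 7/9z)y_n
  so R(z) = (1 + 7/9z)/(1 − 2/9z).

Boundary: |R(x)|=1, x<0.
x=-1.11: |R|=0.1096
R=−1: 1+7/9x = −1+2/9x ⇒ -5/9x=2 ⇒ x=2/(-5/9)=-3.6000
Confirm numerically:
  x=-3.369: |R|=0.92661 <1
  x=-2.871: |R|=0.75275 <1
  x=-2.421: |R|=0.57412 <1
  x=-3.977: |R|=1.11118 >1
  x=-3.871: |R|=1.08093 >1
  x=-3.742: |R|=1.04307 >1
Stable set (-3.6000, 0).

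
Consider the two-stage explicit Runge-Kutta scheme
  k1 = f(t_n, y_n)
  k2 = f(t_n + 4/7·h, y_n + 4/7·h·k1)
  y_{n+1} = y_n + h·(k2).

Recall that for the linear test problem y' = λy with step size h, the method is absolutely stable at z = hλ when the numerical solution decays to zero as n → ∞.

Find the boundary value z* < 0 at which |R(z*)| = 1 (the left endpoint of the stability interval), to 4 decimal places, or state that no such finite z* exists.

With y'=λy (z=hλ):
  k1=λy_n ⇒ h·k1=z·y_n;  k2=λ(1+4/7z)y_n ⇒ h·k2=z(1+4/7z)y_n
  y_{n+1}/y_n = 1 + z(1+4/7z) = 1 + z + 4/7z²
  Hence R(z) = 1 + z + 4/7z².

Solve |R(x)|<1 on ℝ⁻.
x=-1.02: |R|=0.5745
R=1: x+4/7x²=0 ⇒ x=−7/4=-1.7500; min R=1−1/(4·4/7)=0.5625>−1
Confirm numerically:
  x=-1.621: |R|=0.88051 <1
  x=-1.348: |R|=0.69035 <1
  x=-1.200: |R|=0.62286 <1
  x=-0.834: |R|=0.56346 <1
  x=-2.176: |R|=1.52970 >1
  x=-1.778: |R|=1.02845 >1
So |R|<1 on (-1.7500, 0).

z* = -1.7500.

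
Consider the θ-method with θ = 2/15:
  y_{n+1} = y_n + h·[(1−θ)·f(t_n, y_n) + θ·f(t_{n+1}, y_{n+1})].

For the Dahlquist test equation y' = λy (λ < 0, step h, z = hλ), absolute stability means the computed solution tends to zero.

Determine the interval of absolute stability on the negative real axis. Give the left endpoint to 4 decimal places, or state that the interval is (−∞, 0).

(-2.7273, 0).

With y'=λy (z=hλ):
  y_{n+1} = y_n + z·[13/15·y_n + 2/15·y_{n+1}] ⇒ (1 − 2/15z)y_{n+1} = (1 + 13/15z)y_n
  R(z) = (1 + 13/15z)/(1 − 2/15z).

Boundary: |R(x)|=1, x<0.
x=-1.78: |R|=0.4386
R=−1: 1+13/15x = −1+2/15x ⇒ -11/15x=2 ⇒ x=2/(-11/15)=-2.7273
Confirm numerically:
  x=-2.189: |R|=0.69445 <1
  x=-1.309: |R|=0.11449 <1
  x=-1.128: |R|=0.01947 <1
  x=-3.055: |R|=1.17077 >1
  x=-2.876: |R|=1.07884 >1
Interval (-2.7273, 0).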